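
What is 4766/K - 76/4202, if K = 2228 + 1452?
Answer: 4936763/3865840 ≈ 1.2770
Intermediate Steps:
K = 3680
4766/K - 76/4202 = 4766/3680 - 76/4202 = 4766*(1/3680) - 76*1/4202 = 2383/1840 - 38/2101 = 4936763/3865840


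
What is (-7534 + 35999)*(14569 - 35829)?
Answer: -605165900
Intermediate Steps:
(-7534 + 35999)*(14569 - 35829) = 28465*(-21260) = -605165900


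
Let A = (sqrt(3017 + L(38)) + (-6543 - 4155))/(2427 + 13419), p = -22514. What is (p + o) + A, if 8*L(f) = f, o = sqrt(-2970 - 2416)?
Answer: -59461257/2641 + sqrt(1343)/10564 + I*sqrt(5386) ≈ -22515.0 + 73.389*I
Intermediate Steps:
o = I*sqrt(5386) (o = sqrt(-5386) = I*sqrt(5386) ≈ 73.389*I)
L(f) = f/8
A = -1783/2641 + sqrt(1343)/10564 (A = (sqrt(3017 + (1/8)*38) + (-6543 - 4155))/(2427 + 13419) = (sqrt(3017 + 19/4) - 10698)/15846 = (sqrt(12087/4) - 10698)*(1/15846) = (3*sqrt(1343)/2 - 10698)*(1/15846) = (-10698 + 3*sqrt(1343)/2)*(1/15846) = -1783/2641 + sqrt(1343)/10564 ≈ -0.67165)
(p + o) + A = (-22514 + I*sqrt(5386)) + (-1783/2641 + sqrt(1343)/10564) = -59461257/2641 + sqrt(1343)/10564 + I*sqrt(5386)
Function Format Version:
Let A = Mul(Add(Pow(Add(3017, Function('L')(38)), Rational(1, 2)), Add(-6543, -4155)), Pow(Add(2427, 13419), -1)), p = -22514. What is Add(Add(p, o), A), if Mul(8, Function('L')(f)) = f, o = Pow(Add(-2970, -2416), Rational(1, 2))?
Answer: Add(Rational(-59461257, 2641), Mul(Rational(1, 10564), Pow(1343, Rational(1, 2))), Mul(I, Pow(5386, Rational(1, 2)))) ≈ Add(-22515., Mul(73.389, I))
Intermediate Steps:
o = Mul(I, Pow(5386, Rational(1, 2))) (o = Pow(-5386, Rational(1, 2)) = Mul(I, Pow(5386, Rational(1, 2))) ≈ Mul(73.389, I))
Function('L')(f) = Mul(Rational(1, 8), f)
A = Add(Rational(-1783, 2641), Mul(Rational(1, 10564), Pow(1343, Rational(1, 2)))) (A = Mul(Add(Pow(Add(3017, Mul(Rational(1, 8), 38)), Rational(1, 2)), Add(-6543, -4155)), Pow(Add(2427, 13419), -1)) = Mul(Add(Pow(Add(3017, Rational(19, 4)), Rational(1, 2)), -10698), Pow(15846, -1)) = Mul(Add(Pow(Rational(12087, 4), Rational(1, 2)), -10698), Rational(1, 15846)) = Mul(Add(Mul(Rational(3, 2), Pow(1343, Rational(1, 2))), -10698), Rational(1, 15846)) = Mul(Add(-10698, Mul(Rational(3, 2), Pow(1343, Rational(1, 2)))), Rational(1, 15846)) = Add(Rational(-1783, 2641), Mul(Rational(1, 10564), Pow(1343, Rational(1, 2)))) ≈ -0.67165)
Add(Add(p, o), A) = Add(Add(-22514, Mul(I, Pow(5386, Rational(1, 2)))), Add(Rational(-1783, 2641), Mul(Rational(1, 10564), Pow(1343, Rational(1, 2))))) = Add(Rational(-59461257, 2641), Mul(Rational(1, 10564), Pow(1343, Rational(1, 2))), Mul(I, Pow(5386, Rational(1, 2))))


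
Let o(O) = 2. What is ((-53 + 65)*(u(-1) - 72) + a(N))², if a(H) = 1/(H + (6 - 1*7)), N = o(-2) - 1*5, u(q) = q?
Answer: 12285025/16 ≈ 7.6781e+5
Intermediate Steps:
N = -3 (N = 2 - 1*5 = 2 - 5 = -3)
a(H) = 1/(-1 + H) (a(H) = 1/(H + (6 - 7)) = 1/(H - 1) = 1/(-1 + H))
((-53 + 65)*(u(-1) - 72) + a(N))² = ((-53 + 65)*(-1 - 72) + 1/(-1 - 3))² = (12*(-73) + 1/(-4))² = (-876 - ¼)² = (-3505/4)² = 12285025/16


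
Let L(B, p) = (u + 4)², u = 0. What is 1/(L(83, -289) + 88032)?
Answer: 1/88048 ≈ 1.1357e-5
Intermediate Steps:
L(B, p) = 16 (L(B, p) = (0 + 4)² = 4² = 16)
1/(L(83, -289) + 88032) = 1/(16 + 88032) = 1/88048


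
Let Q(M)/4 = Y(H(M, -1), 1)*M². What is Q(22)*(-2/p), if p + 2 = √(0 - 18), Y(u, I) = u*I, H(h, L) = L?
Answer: -352 - 528*I*√2 ≈ -352.0 - 746.71*I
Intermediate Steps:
Y(u, I) = I*u
p = -2 + 3*I*√2 (p = -2 + √(0 - 18) = -2 + √(-18) = -2 + 3*I*√2 ≈ -2.0 + 4.2426*I)
Q(M) = -4*M² (Q(M) = 4*((1*(-1))*M²) = 4*(-M²) = -4*M²)
Q(22)*(-2/p) = (-4*22²)*(-2/(-2 + 3*I*√2)) = (-4*484)*(-2/(-2 + 3*I*√2)) = -(-3872)/(-2 + 3*I*√2) = 3872/(-2 + 3*I*√2)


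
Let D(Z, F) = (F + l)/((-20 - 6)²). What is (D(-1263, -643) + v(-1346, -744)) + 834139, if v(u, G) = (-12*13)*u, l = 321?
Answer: 352910709/338 ≈ 1.0441e+6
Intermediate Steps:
D(Z, F) = 321/676 + F/676 (D(Z, F) = (F + 321)/((-20 - 6)²) = (321 + F)/((-26)²) = (321 + F)/676 = (321 + F)*(1/676) = 321/676 + F/676)
v(u, G) = -156*u
(D(-1263, -643) + v(-1346, -744)) + 834139 = ((321/676 + (1/676)*(-643)) - 156*(-1346)) + 834139 = ((321/676 - 643/676) + 209976) + 834139 = (-161/338 + 209976) + 834139 = 70971727/338 + 834139 = 352910709/338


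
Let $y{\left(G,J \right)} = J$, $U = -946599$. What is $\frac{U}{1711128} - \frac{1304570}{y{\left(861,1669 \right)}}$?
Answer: $- \frac{744622042897}{951957544} \approx -782.2$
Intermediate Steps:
$\frac{U}{1711128} - \frac{1304570}{y{\left(861,1669 \right)}} = - \frac{946599}{1711128} - \frac{1304570}{1669} = \left(-946599\right) \frac{1}{1711128} - \frac{1304570}{1669} = - \frac{315533}{570376} - \frac{1304570}{1669} = - \frac{744622042897}{951957544}$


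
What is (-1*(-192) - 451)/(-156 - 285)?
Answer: 37/63 ≈ 0.58730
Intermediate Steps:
(-1*(-192) - 451)/(-156 - 285) = (192 - 451)/(-441) = -259*(-1/441) = 37/63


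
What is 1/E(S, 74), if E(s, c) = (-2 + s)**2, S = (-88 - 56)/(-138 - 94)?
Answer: 841/1600 ≈ 0.52563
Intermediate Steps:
S = 18/29 (S = -144/(-232) = -144*(-1/232) = 18/29 ≈ 0.62069)
1/E(S, 74) = 1/((-2 + 18/29)**2) = 1/((-40/29)**2) = 1/(1600/841) = 841/1600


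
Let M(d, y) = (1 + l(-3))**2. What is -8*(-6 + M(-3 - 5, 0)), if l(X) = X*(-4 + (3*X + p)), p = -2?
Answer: -16880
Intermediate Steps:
l(X) = X*(-6 + 3*X) (l(X) = X*(-4 + (3*X - 2)) = X*(-4 + (-2 + 3*X)) = X*(-6 + 3*X))
M(d, y) = 2116 (M(d, y) = (1 + 3*(-3)*(-2 - 3))**2 = (1 + 3*(-3)*(-5))**2 = (1 + 45)**2 = 46**2 = 2116)
-8*(-6 + M(-3 - 5, 0)) = -8*(-6 + 2116) = -8*2110 = -16880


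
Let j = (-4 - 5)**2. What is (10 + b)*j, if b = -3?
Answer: 567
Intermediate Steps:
j = 81 (j = (-9)**2 = 81)
(10 + b)*j = (10 - 3)*81 = 7*81 = 567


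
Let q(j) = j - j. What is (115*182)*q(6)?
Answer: 0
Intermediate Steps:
q(j) = 0
(115*182)*q(6) = (115*182)*0 = 20930*0 = 0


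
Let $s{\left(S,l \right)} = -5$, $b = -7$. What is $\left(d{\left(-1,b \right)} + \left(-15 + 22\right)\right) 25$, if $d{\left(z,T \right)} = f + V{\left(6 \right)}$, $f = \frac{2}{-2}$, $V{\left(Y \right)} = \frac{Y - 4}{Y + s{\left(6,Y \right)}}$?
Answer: $200$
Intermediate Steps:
$V{\left(Y \right)} = \frac{-4 + Y}{-5 + Y}$ ($V{\left(Y \right)} = \frac{Y - 4}{Y - 5} = \frac{-4 + Y}{-5 + Y}$)
$f = -1$ ($f = 2 \left(- \frac{1}{2}\right) = -1$)
$d{\left(z,T \right)} = 1$ ($d{\left(z,T \right)} = -1 + \frac{-4 + 6}{-5 + 6} = -1 + 1^{-1} \cdot 2 = -1 + 1 \cdot 2 = -1 + 2 = 1$)
$\left(d{\left(-1,b \right)} + \left(-15 + 22\right)\right) 25 = \left(1 + \left(-15 + 22\right)\right) 25 = \left(1 + 7\right) 25 = 8 \cdot 25 = 200$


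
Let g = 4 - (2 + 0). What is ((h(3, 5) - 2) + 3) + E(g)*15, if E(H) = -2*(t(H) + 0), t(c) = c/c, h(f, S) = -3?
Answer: -32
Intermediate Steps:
t(c) = 1
g = 2 (g = 4 - 1*2 = 4 - 2 = 2)
E(H) = -2 (E(H) = -2*(1 + 0) = -2*1 = -2)
((h(3, 5) - 2) + 3) + E(g)*15 = ((-3 - 2) + 3) - 2*15 = (-5 + 3) - 30 = -2 - 30 = -32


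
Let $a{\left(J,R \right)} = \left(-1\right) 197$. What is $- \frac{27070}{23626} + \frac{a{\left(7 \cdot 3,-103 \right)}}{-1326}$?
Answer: $- \frac{15620249}{15664038} \approx -0.9972$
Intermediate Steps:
$a{\left(J,R \right)} = -197$
$- \frac{27070}{23626} + \frac{a{\left(7 \cdot 3,-103 \right)}}{-1326} = - \frac{27070}{23626} - \frac{197}{-1326} = \left(-27070\right) \frac{1}{23626} - - \frac{197}{1326} = - \frac{13535}{11813} + \frac{197}{1326} = - \frac{15620249}{15664038}$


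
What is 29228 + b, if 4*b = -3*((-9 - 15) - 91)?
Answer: 117257/4 ≈ 29314.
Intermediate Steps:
b = 345/4 (b = (-3*((-9 - 15) - 91))/4 = (-3*(-24 - 91))/4 = (-3*(-115))/4 = (¼)*345 = 345/4 ≈ 86.250)
29228 + b = 29228 + 345/4 = 117257/4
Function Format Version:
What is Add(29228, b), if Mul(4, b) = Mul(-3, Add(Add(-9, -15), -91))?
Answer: Rational(117257, 4) ≈ 29314.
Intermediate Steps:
b = Rational(345, 4) (b = Mul(Rational(1, 4), Mul(-3, Add(Add(-9, -15), -91))) = Mul(Rational(1, 4), Mul(-3, Add(-24, -91))) = Mul(Rational(1, 4), Mul(-3, -115)) = Mul(Rational(1, 4), 345) = Rational(345, 4) ≈ 86.250)
Add(29228, b) = Add(29228, Rational(345, 4)) = Rational(117257, 4)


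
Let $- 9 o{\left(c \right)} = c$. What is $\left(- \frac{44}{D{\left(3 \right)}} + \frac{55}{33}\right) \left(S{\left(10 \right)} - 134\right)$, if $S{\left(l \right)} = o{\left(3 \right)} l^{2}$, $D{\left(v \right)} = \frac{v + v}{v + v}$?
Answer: $\frac{63754}{9} \approx 7083.8$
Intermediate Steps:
$o{\left(c \right)} = - \frac{c}{9}$
$D{\left(v \right)} = 1$ ($D{\left(v \right)} = \frac{2 v}{2 v} = 2 v \frac{1}{2 v} = 1$)
$S{\left(l \right)} = - \frac{l^{2}}{3}$ ($S{\left(l \right)} = \left(- \frac{1}{9}\right) 3 l^{2} = - \frac{l^{2}}{3}$)
$\left(- \frac{44}{D{\left(3 \right)}} + \frac{55}{33}\right) \left(S{\left(10 \right)} - 134\right) = \left(- \frac{44}{1} + \frac{55}{33}\right) \left(- \frac{10^{2}}{3} - 134\right) = \left(\left(-44\right) 1 + 55 \cdot \frac{1}{33}\right) \left(\left(- \frac{1}{3}\right) 100 - 134\right) = \left(-44 + \frac{5}{3}\right) \left(- \frac{100}{3} - 134\right) = \left(- \frac{127}{3}\right) \left(- \frac{502}{3}\right) = \frac{63754}{9}$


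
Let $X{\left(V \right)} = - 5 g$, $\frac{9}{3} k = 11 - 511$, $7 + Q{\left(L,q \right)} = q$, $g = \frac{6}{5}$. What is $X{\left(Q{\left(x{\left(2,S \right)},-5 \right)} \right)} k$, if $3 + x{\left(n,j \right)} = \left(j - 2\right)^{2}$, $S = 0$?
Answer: $1000$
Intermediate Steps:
$g = \frac{6}{5}$ ($g = 6 \cdot \frac{1}{5} = \frac{6}{5} \approx 1.2$)
$x{\left(n,j \right)} = -3 + \left(-2 + j\right)^{2}$ ($x{\left(n,j \right)} = -3 + \left(j - 2\right)^{2} = -3 + \left(-2 + j\right)^{2}$)
$Q{\left(L,q \right)} = -7 + q$
$k = - \frac{500}{3}$ ($k = \frac{11 - 511}{3} = \frac{1}{3} \left(-500\right) = - \frac{500}{3} \approx -166.67$)
$X{\left(V \right)} = -6$ ($X{\left(V \right)} = \left(-5\right) \frac{6}{5} = -6$)
$X{\left(Q{\left(x{\left(2,S \right)},-5 \right)} \right)} k = \left(-6\right) \left(- \frac{500}{3}\right) = 1000$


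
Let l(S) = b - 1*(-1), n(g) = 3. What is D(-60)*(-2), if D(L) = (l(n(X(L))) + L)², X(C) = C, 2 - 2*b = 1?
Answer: -13689/2 ≈ -6844.5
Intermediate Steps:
b = ½ (b = 1 - ½*1 = 1 - ½ = ½ ≈ 0.50000)
l(S) = 3/2 (l(S) = ½ - 1*(-1) = ½ + 1 = 3/2)
D(L) = (3/2 + L)²
D(-60)*(-2) = ((3 + 2*(-60))²/4)*(-2) = ((3 - 120)²/4)*(-2) = ((¼)*(-117)²)*(-2) = ((¼)*13689)*(-2) = (13689/4)*(-2) = -13689/2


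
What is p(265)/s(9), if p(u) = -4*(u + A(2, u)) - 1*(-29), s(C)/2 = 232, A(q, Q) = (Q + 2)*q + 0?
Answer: -3167/464 ≈ -6.8254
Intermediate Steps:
A(q, Q) = q*(2 + Q) (A(q, Q) = (2 + Q)*q + 0 = q*(2 + Q) + 0 = q*(2 + Q))
s(C) = 464 (s(C) = 2*232 = 464)
p(u) = 13 - 12*u (p(u) = -4*(u + 2*(2 + u)) - 1*(-29) = -4*(u + (4 + 2*u)) + 29 = -4*(4 + 3*u) + 29 = (-16 - 12*u) + 29 = 13 - 12*u)
p(265)/s(9) = (13 - 12*265)/464 = (13 - 3180)*(1/464) = -3167*1/464 = -3167/464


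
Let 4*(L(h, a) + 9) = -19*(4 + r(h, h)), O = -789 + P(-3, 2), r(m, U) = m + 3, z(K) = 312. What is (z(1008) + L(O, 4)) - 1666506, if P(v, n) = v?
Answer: -6649897/4 ≈ -1.6625e+6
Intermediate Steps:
r(m, U) = 3 + m
O = -792 (O = -789 - 3 = -792)
L(h, a) = -169/4 - 19*h/4 (L(h, a) = -9 + (-19*(4 + (3 + h)))/4 = -9 + (-19*(7 + h))/4 = -9 + (-133 - 19*h)/4 = -9 + (-133/4 - 19*h/4) = -169/4 - 19*h/4)
(z(1008) + L(O, 4)) - 1666506 = (312 + (-169/4 - 19/4*(-792))) - 1666506 = (312 + (-169/4 + 3762)) - 1666506 = (312 + 14879/4) - 1666506 = 16127/4 - 1666506 = -6649897/4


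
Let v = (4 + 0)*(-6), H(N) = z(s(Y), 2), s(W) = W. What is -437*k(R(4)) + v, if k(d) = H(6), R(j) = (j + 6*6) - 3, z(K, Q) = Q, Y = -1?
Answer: -898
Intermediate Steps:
R(j) = 33 + j (R(j) = (j + 36) - 3 = (36 + j) - 3 = 33 + j)
H(N) = 2
v = -24 (v = 4*(-6) = -24)
k(d) = 2
-437*k(R(4)) + v = -437*2 - 24 = -874 - 24 = -898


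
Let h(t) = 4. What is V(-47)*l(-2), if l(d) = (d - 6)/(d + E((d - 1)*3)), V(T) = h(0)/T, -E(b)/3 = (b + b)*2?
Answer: 16/2491 ≈ 0.0064231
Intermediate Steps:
E(b) = -12*b (E(b) = -3*(b + b)*2 = -3*2*b*2 = -12*b)
V(T) = 4/T
l(d) = (-6 + d)/(36 - 35*d) (l(d) = (d - 6)/(d - 12*(d - 1)*3) = (-6 + d)/(d - 12*(-1 + d)*3) = (-6 + d)/(d - 12*(-3 + 3*d)) = (-6 + d)/(d + (36 - 36*d)) = (-6 + d)/(36 - 35*d))
V(-47)*l(-2) = (4/(-47))*((-6 - 2)/(36 - 35*(-2))) = (4*(-1/47))*(-8/(36 + 70)) = -4*(-8)/(47*106) = -2*(-8)/2491 = -4/47*(-4/53) = 16/2491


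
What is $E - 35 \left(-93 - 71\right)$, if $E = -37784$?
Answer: $-32044$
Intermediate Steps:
$E - 35 \left(-93 - 71\right) = -37784 - 35 \left(-93 - 71\right) = -37784 - 35 \left(-164\right) = -37784 - -5740 = -37784 + 5740 = -32044$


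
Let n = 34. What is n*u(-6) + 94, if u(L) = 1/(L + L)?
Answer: 547/6 ≈ 91.167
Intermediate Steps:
u(L) = 1/(2*L)
n*u(-6) + 94 = 34*((½)/(-6)) + 94 = 34*((½)*(-⅙)) + 94 = 34*(-1/12) + 94 = -17/6 + 94 = 547/6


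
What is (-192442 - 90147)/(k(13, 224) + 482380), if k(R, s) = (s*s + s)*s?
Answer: -282589/11771980 ≈ -0.024005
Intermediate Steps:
k(R, s) = s*(s + s²) (k(R, s) = (s² + s)*s = (s + s²)*s = s*(s + s²))
(-192442 - 90147)/(k(13, 224) + 482380) = (-192442 - 90147)/(224²*(1 + 224) + 482380) = -282589/(50176*225 + 482380) = -282589/(11289600 + 482380) = -282589/11771980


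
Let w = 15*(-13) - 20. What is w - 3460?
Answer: -3675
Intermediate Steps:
w = -215 (w = -195 - 20 = -215)
w - 3460 = -215 - 3460 = -3675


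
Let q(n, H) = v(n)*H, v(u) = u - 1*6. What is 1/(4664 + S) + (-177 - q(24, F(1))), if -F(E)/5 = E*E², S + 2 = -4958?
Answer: -25753/296 ≈ -87.003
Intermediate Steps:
S = -4960 (S = -2 - 4958 = -4960)
v(u) = -6 + u (v(u) = u - 6 = -6 + u)
F(E) = -5*E³ (F(E) = -5*E*E² = -5*E³)
q(n, H) = H*(-6 + n) (q(n, H) = (-6 + n)*H = H*(-6 + n))
1/(4664 + S) + (-177 - q(24, F(1))) = 1/(4664 - 4960) + (-177 - (-5*1³)*(-6 + 24)) = 1/(-296) + (-177 - (-5*1)*18) = -1/296 + (-177 - (-5)*18) = -1/296 + (-177 - 1*(-90)) = -1/296 + (-177 + 90) = -1/296 - 87 = -25753/296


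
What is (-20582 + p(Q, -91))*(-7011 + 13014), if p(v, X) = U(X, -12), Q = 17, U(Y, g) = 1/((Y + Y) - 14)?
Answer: -24216540219/196 ≈ -1.2355e+8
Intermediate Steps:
U(Y, g) = 1/(-14 + 2*Y) (U(Y, g) = 1/(2*Y - 14) = 1/(-14 + 2*Y))
p(v, X) = 1/(2*(-7 + X))
(-20582 + p(Q, -91))*(-7011 + 13014) = (-20582 + 1/(2*(-7 - 91)))*(-7011 + 13014) = (-20582 + (½)/(-98))*6003 = (-20582 + (½)*(-1/98))*6003 = (-20582 - 1/196)*6003 = -4034073/196*6003 = -24216540219/196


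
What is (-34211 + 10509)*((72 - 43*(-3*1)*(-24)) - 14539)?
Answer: 416278226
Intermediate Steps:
(-34211 + 10509)*((72 - 43*(-3*1)*(-24)) - 14539) = -23702*((72 - (-129)*(-24)) - 14539) = -23702*((72 - 43*72) - 14539) = -23702*((72 - 3096) - 14539) = -23702*(-3024 - 14539) = -23702*(-17563) = 416278226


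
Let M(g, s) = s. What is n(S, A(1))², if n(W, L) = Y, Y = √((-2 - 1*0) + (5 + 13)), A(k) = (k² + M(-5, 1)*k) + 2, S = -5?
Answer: 16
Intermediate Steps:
A(k) = 2 + k + k² (A(k) = (k² + 1*k) + 2 = (k² + k) + 2 = (k + k²) + 2 = 2 + k + k²)
Y = 4 (Y = √((-2 + 0) + 18) = √(-2 + 18) = √16 = 4)
n(W, L) = 4
n(S, A(1))² = 4² = 16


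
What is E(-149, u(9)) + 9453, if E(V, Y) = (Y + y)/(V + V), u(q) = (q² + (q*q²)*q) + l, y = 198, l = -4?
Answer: 1405079/149 ≈ 9430.1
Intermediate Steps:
u(q) = -4 + q² + q⁴ (u(q) = (q² + (q*q²)*q) - 4 = (q² + q³*q) - 4 = (q² + q⁴) - 4 = -4 + q² + q⁴)
E(V, Y) = (198 + Y)/(2*V) (E(V, Y) = (Y + 198)/(V + V) = (198 + Y)/((2*V)) = (198 + Y)*(1/(2*V)) = (198 + Y)/(2*V))
E(-149, u(9)) + 9453 = (½)*(198 + (-4 + 9² + 9⁴))/(-149) + 9453 = (½)*(-1/149)*(198 + (-4 + 81 + 6561)) + 9453 = (½)*(-1/149)*(198 + 6638) + 9453 = (½)*(-1/149)*6836 + 9453 = -3418/149 + 9453 = 1405079/149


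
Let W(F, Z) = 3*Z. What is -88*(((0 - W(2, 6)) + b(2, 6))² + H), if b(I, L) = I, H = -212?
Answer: -3872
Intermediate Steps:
-88*(((0 - W(2, 6)) + b(2, 6))² + H) = -88*(((0 - 3*6) + 2)² - 212) = -88*(((0 - 1*18) + 2)² - 212) = -88*(((0 - 18) + 2)² - 212) = -88*((-18 + 2)² - 212) = -88*((-16)² - 212) = -88*(256 - 212) = -88*44 = -3872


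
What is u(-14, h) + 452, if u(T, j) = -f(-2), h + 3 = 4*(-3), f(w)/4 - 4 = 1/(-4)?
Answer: 437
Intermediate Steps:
f(w) = 15 (f(w) = 16 + 4/(-4) = 16 + 4*(-¼) = 16 - 1 = 15)
h = -15 (h = -3 + 4*(-3) = -3 - 12 = -15)
u(T, j) = -15 (u(T, j) = -1*15 = -15)
u(-14, h) + 452 = -15 + 452 = 437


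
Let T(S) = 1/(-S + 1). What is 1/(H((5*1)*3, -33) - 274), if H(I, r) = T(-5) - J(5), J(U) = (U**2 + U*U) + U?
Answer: -6/1973 ≈ -0.0030411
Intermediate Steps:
T(S) = 1/(1 - S)
J(U) = U + 2*U**2 (J(U) = (U**2 + U**2) + U = 2*U**2 + U = U + 2*U**2)
H(I, r) = -329/6 (H(I, r) = -1/(-1 - 5) - 5*(1 + 2*5) = -1/(-6) - 5*(1 + 10) = -1*(-1/6) - 5*11 = 1/6 - 1*55 = 1/6 - 55 = -329/6)
1/(H((5*1)*3, -33) - 274) = 1/(-329/6 - 274) = 1/(-1973/6) = -6/1973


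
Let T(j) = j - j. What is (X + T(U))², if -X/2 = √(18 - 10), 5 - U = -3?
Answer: 32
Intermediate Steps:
U = 8 (U = 5 - 1*(-3) = 5 + 3 = 8)
T(j) = 0
X = -4*√2 (X = -2*√(18 - 10) = -4*√2 ≈ -5.6569)
(X + T(U))² = (-4*√2 + 0)² = (-4*√2)² = 32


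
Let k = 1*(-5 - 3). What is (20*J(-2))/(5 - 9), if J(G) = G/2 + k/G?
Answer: -15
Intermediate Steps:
k = -8 (k = 1*(-8) = -8)
J(G) = G/2 - 8/G
(20*J(-2))/(5 - 9) = (20*((1/2)*(-2) - 8/(-2)))/(5 - 9) = (20*(-1 - 8*(-1/2)))/(-4) = (20*(-1 + 4))*(-1/4) = (20*3)*(-1/4) = 60*(-1/4) = -15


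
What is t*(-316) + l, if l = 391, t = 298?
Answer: -93777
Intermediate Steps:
t*(-316) + l = 298*(-316) + 391 = -94168 + 391 = -93777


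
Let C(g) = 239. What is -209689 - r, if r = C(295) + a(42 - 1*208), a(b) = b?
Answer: -209762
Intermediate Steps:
r = 73 (r = 239 + (42 - 1*208) = 239 + (42 - 208) = 239 - 166 = 73)
-209689 - r = -209689 - 1*73 = -209689 - 73 = -209762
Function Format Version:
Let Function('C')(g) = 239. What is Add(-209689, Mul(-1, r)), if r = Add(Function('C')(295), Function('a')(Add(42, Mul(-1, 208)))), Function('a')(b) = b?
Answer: -209762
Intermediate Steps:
r = 73 (r = Add(239, Add(42, Mul(-1, 208))) = Add(239, Add(42, -208)) = Add(239, -166) = 73)
Add(-209689, Mul(-1, r)) = Add(-209689, Mul(-1, 73)) = Add(-209689, -73) = -209762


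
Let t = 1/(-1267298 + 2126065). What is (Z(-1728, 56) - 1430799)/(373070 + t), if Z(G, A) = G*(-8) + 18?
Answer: -1216835912019/320380204691 ≈ -3.7981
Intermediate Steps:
Z(G, A) = 18 - 8*G (Z(G, A) = -8*G + 18 = 18 - 8*G)
t = 1/858767 ≈ 1.1645e-6
(Z(-1728, 56) - 1430799)/(373070 + t) = ((18 - 8*(-1728)) - 1430799)/(373070 + 1/858767) = ((18 + 13824) - 1430799)/(320380204691/858767) = (13842 - 1430799)*(858767/320380204691) = -1416957*858767/320380204691 = -1216835912019/320380204691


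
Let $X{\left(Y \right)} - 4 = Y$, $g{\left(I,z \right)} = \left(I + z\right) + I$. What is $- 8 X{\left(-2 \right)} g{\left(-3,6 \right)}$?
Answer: $0$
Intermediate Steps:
$g{\left(I,z \right)} = z + 2 I$
$X{\left(Y \right)} = 4 + Y$
$- 8 X{\left(-2 \right)} g{\left(-3,6 \right)} = - 8 \left(4 - 2\right) \left(6 + 2 \left(-3\right)\right) = \left(-8\right) 2 \left(6 - 6\right) = \left(-16\right) 0 = 0$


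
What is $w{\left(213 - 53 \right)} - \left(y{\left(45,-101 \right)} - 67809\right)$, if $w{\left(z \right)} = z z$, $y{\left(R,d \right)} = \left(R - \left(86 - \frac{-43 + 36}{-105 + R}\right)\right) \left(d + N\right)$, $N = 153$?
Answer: $\frac{1433024}{15} \approx 95535.0$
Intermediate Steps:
$y{\left(R,d \right)} = \left(153 + d\right) \left(-86 + R - \frac{7}{-105 + R}\right)$ ($y{\left(R,d \right)} = \left(R - \left(86 - \frac{-43 + 36}{-105 + R}\right)\right) \left(d + 153\right) = \left(R - \left(86 + \frac{7}{-105 + R}\right)\right) \left(153 + d\right) = \left(-86 + R - \frac{7}{-105 + R}\right) \left(153 + d\right) = \left(153 + d\right) \left(-86 + R - \frac{7}{-105 + R}\right)$)
$w{\left(z \right)} = z^{2}$
$w{\left(213 - 53 \right)} - \left(y{\left(45,-101 \right)} - 67809\right) = \left(213 - 53\right)^{2} - \left(\frac{1380519 - 1315035 + 153 \cdot 45^{2} + 9023 \left(-101\right) - 101 \cdot 45^{2} - 8595 \left(-101\right)}{-105 + 45} - 67809\right) = 160^{2} - \left(\frac{1380519 - 1315035 + 153 \cdot 2025 - 911323 - 204525 + 868095}{-60} - 67809\right) = 25600 - \left(- \frac{1380519 - 1315035 + 309825 - 911323 - 204525 + 868095}{60} - 67809\right) = 25600 - \left(\left(- \frac{1}{60}\right) 127556 - 67809\right) = 25600 - \left(- \frac{31889}{15} - 67809\right) = 25600 - - \frac{1049024}{15} = 25600 + \frac{1049024}{15} = \frac{1433024}{15}$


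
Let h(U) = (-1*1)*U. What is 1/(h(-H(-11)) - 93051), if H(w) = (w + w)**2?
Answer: -1/92567 ≈ -1.0803e-5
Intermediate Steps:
H(w) = 4*w**2 (H(w) = (2*w)**2 = 4*w**2)
h(U) = -U
1/(h(-H(-11)) - 93051) = 1/(-(-1)*4*(-11)**2 - 93051) = 1/(-(-1)*4*121 - 93051) = 1/(-(-1)*484 - 93051) = 1/(-1*(-484) - 93051) = 1/(484 - 93051) = 1/(-92567) = -1/92567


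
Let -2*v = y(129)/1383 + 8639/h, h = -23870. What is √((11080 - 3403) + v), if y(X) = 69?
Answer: √929623417365550215/11004070 ≈ 87.619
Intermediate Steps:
v = 3433569/22008140 (v = -(69/1383 + 8639/(-23870))/2 = -(69*(1/1383) + 8639*(-1/23870))/2 = -(23/461 - 8639/23870)/2 = -½*(-3433569/11004070) = 3433569/22008140 ≈ 0.15601)
√((11080 - 3403) + v) = √((11080 - 3403) + 3433569/22008140) = √(7677 + 3433569/22008140) = √(168959924349/22008140) = √929623417365550215/11004070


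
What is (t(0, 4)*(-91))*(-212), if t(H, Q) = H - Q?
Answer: -77168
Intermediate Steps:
(t(0, 4)*(-91))*(-212) = ((0 - 1*4)*(-91))*(-212) = ((0 - 4)*(-91))*(-212) = -4*(-91)*(-212) = 364*(-212) = -77168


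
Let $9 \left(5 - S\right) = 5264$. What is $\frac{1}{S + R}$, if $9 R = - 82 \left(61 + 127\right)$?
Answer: $- \frac{9}{20635} \approx -0.00043615$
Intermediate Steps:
$S = - \frac{5219}{9}$ ($S = 5 - \frac{5264}{9} = - \frac{5219}{9} \approx -579.89$)
$R = - \frac{15416}{9}$ ($R = \frac{\left(-82\right) \left(61 + 127\right)}{9} = \frac{\left(-82\right) 188}{9} = \frac{1}{9} \left(-15416\right) = - \frac{15416}{9} \approx -1712.9$)
$\frac{1}{S + R} = \frac{1}{- \frac{5219}{9} - \frac{15416}{9}} = \frac{1}{- \frac{20635}{9}} = - \frac{9}{20635}$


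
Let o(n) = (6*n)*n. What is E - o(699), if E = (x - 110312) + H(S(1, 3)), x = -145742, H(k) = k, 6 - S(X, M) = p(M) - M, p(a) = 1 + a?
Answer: -3187655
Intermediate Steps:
o(n) = 6*n²
S(X, M) = 5 (S(X, M) = 6 - ((1 + M) - M) = 6 - 1*1 = 6 - 1 = 5)
E = -256049 (E = (-145742 - 110312) + 5 = -256054 + 5 = -256049)
E - o(699) = -256049 - 6*699² = -256049 - 6*488601 = -256049 - 1*2931606 = -256049 - 2931606 = -3187655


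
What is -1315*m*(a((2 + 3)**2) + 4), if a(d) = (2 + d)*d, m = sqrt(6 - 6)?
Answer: 0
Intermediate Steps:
m = 0 (m = sqrt(0) = 0)
a(d) = d*(2 + d)
-1315*m*(a((2 + 3)**2) + 4) = -0*((2 + 3)**2*(2 + (2 + 3)**2) + 4) = -0*(5**2*(2 + 5**2) + 4) = -0*(25*(2 + 25) + 4) = -0*(25*27 + 4) = -0*(675 + 4) = -0*679 = -1315*0 = 0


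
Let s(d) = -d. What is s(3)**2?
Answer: 9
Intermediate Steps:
s(3)**2 = (-1*3)**2 = (-3)**2 = 9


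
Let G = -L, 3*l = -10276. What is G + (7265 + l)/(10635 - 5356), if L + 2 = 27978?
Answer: -443044393/15837 ≈ -27975.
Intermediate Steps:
l = -10276/3 (l = (⅓)*(-10276) = -10276/3 ≈ -3425.3)
L = 27976 (L = -2 + 27978 = 27976)
G = -27976 (G = -1*27976 = -27976)
G + (7265 + l)/(10635 - 5356) = -27976 + (7265 - 10276/3)/(10635 - 5356) = -27976 + (11519/3)/5279 = -27976 + (11519/3)*(1/5279) = -27976 + 11519/15837 = -443044393/15837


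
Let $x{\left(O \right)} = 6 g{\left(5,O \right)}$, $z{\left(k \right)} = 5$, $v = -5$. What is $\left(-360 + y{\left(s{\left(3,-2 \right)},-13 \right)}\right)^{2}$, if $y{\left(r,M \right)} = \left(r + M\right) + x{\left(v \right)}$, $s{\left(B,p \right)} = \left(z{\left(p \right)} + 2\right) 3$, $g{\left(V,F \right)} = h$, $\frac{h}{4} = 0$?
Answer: $123904$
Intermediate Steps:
$h = 0$ ($h = 4 \cdot 0 = 0$)
$g{\left(V,F \right)} = 0$
$x{\left(O \right)} = 0$ ($x{\left(O \right)} = 6 \cdot 0 = 0$)
$s{\left(B,p \right)} = 21$ ($s{\left(B,p \right)} = \left(5 + 2\right) 3 = 7 \cdot 3 = 21$)
$y{\left(r,M \right)} = M + r$ ($y{\left(r,M \right)} = \left(r + M\right) + 0 = \left(M + r\right) + 0 = M + r$)
$\left(-360 + y{\left(s{\left(3,-2 \right)},-13 \right)}\right)^{2} = \left(-360 + \left(-13 + 21\right)\right)^{2} = \left(-360 + 8\right)^{2} = \left(-352\right)^{2} = 123904$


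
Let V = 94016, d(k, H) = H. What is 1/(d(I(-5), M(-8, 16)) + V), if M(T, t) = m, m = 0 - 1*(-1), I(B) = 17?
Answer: 1/94017 ≈ 1.0636e-5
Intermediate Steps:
m = 1 (m = 0 + 1 = 1)
M(T, t) = 1
1/(d(I(-5), M(-8, 16)) + V) = 1/(1 + 94016) = 1/94017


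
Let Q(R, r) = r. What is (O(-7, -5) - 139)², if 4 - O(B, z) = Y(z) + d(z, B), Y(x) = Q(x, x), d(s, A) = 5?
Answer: 18225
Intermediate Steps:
Y(x) = x
O(B, z) = -1 - z (O(B, z) = 4 - (z + 5) = 4 - (5 + z) = 4 + (-5 - z) = -1 - z)
(O(-7, -5) - 139)² = ((-1 - 1*(-5)) - 139)² = ((-1 + 5) - 139)² = (4 - 139)² = (-135)² = 18225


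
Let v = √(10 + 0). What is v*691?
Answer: 691*√10 ≈ 2185.1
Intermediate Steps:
v = √10 ≈ 3.1623
v*691 = √10*691 = 691*√10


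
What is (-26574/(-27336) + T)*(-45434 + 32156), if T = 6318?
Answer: -191131744443/2278 ≈ -8.3903e+7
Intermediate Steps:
(-26574/(-27336) + T)*(-45434 + 32156) = (-26574/(-27336) + 6318)*(-45434 + 32156) = (-26574*(-1/27336) + 6318)*(-13278) = (4429/4556 + 6318)*(-13278) = (28789237/4556)*(-13278) = -191131744443/2278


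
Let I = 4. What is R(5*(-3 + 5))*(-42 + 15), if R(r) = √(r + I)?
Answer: -27*√14 ≈ -101.02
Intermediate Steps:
R(r) = √(4 + r) (R(r) = √(r + 4) = √(4 + r))
R(5*(-3 + 5))*(-42 + 15) = √(4 + 5*(-3 + 5))*(-42 + 15) = √(4 + 5*2)*(-27) = √(4 + 10)*(-27) = √14*(-27) = -27*√14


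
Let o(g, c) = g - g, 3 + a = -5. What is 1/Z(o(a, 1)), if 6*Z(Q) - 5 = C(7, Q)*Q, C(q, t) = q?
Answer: 6/5 ≈ 1.2000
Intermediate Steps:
a = -8 (a = -3 - 5 = -8)
o(g, c) = 0
Z(Q) = ⅚ + 7*Q/6 (Z(Q) = ⅚ + (7*Q)/6 = ⅚ + 7*Q/6)
1/Z(o(a, 1)) = 1/(⅚ + (7/6)*0) = 1/(⅚ + 0) = 1/(⅚) = 6/5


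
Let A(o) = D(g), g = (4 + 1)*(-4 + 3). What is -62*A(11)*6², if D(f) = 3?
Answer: -6696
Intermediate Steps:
g = -5 (g = 5*(-1) = -5)
A(o) = 3
-62*A(11)*6² = -62*3*6² = -186*36 = -6696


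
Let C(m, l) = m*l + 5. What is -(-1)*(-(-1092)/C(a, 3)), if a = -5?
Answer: -546/5 ≈ -109.20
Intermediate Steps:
C(m, l) = 5 + l*m (C(m, l) = l*m + 5 = 5 + l*m)
-(-1)*(-(-1092)/C(a, 3)) = -(-1)*(-(-1092)/(5 + 3*(-5))) = -(-1)*(-(-1092)/(5 - 15)) = -(-1)*(-(-1092)/(-10)) = -(-1)*(-(-1092)*(-1)/10) = -(-1)*(-84*13/10) = -(-1)*(-546)/5 = -1*546/5 = -546/5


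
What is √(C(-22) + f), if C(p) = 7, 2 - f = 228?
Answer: I*√219 ≈ 14.799*I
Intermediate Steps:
f = -226 (f = 2 - 1*228 = 2 - 228 = -226)
√(C(-22) + f) = √(7 - 226) = √(-219) = I*√219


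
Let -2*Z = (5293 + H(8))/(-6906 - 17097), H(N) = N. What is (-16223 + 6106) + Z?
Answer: -53963489/5334 ≈ -10117.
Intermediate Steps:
Z = 589/5334 (Z = -(5293 + 8)/(2*(-6906 - 17097)) = -5301/(2*(-24003)) = -5301*(-1)/(2*24003) = -½*(-589/2667) = 589/5334 ≈ 0.11042)
(-16223 + 6106) + Z = (-16223 + 6106) + 589/5334 = -10117 + 589/5334 = -53963489/5334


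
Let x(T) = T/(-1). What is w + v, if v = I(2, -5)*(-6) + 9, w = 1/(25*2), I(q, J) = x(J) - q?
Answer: -449/50 ≈ -8.9800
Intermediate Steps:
x(T) = -T (x(T) = T*(-1) = -T)
I(q, J) = -J - q
w = 1/50 ≈ 0.020000
v = -9 (v = (-1*(-5) - 1*2)*(-6) + 9 = (5 - 2)*(-6) + 9 = 3*(-6) + 9 = -18 + 9 = -9)
w + v = 1/50 - 9 = -449/50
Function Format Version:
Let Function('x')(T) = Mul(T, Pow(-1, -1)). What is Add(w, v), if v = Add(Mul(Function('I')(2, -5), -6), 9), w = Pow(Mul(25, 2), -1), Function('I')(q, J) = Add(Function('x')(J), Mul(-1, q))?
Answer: Rational(-449, 50) ≈ -8.9800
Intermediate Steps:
Function('x')(T) = Mul(-1, T) (Function('x')(T) = Mul(T, -1) = Mul(-1, T))
Function('I')(q, J) = Add(Mul(-1, J), Mul(-1, q))
w = Rational(1, 50) (w = Pow(50, -1) = Rational(1, 50) ≈ 0.020000)
v = -9 (v = Add(Mul(Add(Mul(-1, -5), Mul(-1, 2)), -6), 9) = Add(Mul(Add(5, -2), -6), 9) = Add(Mul(3, -6), 9) = Add(-18, 9) = -9)
Add(w, v) = Add(Rational(1, 50), -9) = Rational(-449, 50)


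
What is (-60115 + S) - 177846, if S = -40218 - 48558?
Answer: -326737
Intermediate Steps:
S = -88776
(-60115 + S) - 177846 = (-60115 - 88776) - 177846 = -148891 - 177846 = -326737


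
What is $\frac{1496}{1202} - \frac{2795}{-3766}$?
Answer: $\frac{4496763}{2263366} \approx 1.9868$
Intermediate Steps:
$\frac{1496}{1202} - \frac{2795}{-3766} = 1496 \cdot \frac{1}{1202} - - \frac{2795}{3766} = \frac{748}{601} + \frac{2795}{3766} = \frac{4496763}{2263366}$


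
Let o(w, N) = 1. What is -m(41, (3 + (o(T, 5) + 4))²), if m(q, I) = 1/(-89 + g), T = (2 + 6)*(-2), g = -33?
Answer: 1/122 ≈ 0.0081967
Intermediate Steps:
T = -16 (T = 8*(-2) = -16)
m(q, I) = -1/122 (m(q, I) = 1/(-89 - 33) = 1/(-122) = -1/122)
-m(41, (3 + (o(T, 5) + 4))²) = -1*(-1/122) = 1/122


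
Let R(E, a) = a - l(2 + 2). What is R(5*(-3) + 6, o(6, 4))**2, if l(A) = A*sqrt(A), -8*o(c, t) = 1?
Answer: 4225/64 ≈ 66.016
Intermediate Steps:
o(c, t) = -1/8 (o(c, t) = -1/8*1 = -1/8)
l(A) = A**(3/2)
R(E, a) = -8 + a (R(E, a) = a - (2 + 2)**(3/2) = a - 4**(3/2) = a - 1*8 = a - 8 = -8 + a)
R(5*(-3) + 6, o(6, 4))**2 = (-8 - 1/8)**2 = (-65/8)**2 = 4225/64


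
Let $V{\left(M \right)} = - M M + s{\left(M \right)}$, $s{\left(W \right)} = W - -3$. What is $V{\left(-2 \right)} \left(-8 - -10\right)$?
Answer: $-6$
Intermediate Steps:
$s{\left(W \right)} = 3 + W$ ($s{\left(W \right)} = W + 3 = 3 + W$)
$V{\left(M \right)} = 3 + M - M^{2}$ ($V{\left(M \right)} = - M M + \left(3 + M\right) = - M^{2} + \left(3 + M\right) = 3 + M - M^{2}$)
$V{\left(-2 \right)} \left(-8 - -10\right) = \left(3 - 2 - \left(-2\right)^{2}\right) \left(-8 - -10\right) = \left(3 - 2 - 4\right) \left(-8 + 10\right) = \left(3 - 2 - 4\right) 2 = \left(-3\right) 2 = -6$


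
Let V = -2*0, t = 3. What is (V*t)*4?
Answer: 0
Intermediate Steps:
V = 0
(V*t)*4 = (0*3)*4 = 0*4 = 0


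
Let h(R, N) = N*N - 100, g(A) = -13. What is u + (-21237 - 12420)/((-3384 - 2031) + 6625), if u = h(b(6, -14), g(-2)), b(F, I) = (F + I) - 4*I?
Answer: 49833/1210 ≈ 41.184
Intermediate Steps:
b(F, I) = F - 3*I
h(R, N) = -100 + N² (h(R, N) = N² - 100 = -100 + N²)
u = 69 (u = -100 + (-13)² = -100 + 169 = 69)
u + (-21237 - 12420)/((-3384 - 2031) + 6625) = 69 + (-21237 - 12420)/((-3384 - 2031) + 6625) = 69 - 33657/(-5415 + 6625) = 69 - 33657/1210 = 49833/1210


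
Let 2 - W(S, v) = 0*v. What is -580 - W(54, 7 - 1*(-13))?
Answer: -582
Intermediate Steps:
W(S, v) = 2 (W(S, v) = 2 - 0*v = 2 - 1*0 = 2 + 0 = 2)
-580 - W(54, 7 - 1*(-13)) = -580 - 1*2 = -580 - 2 = -582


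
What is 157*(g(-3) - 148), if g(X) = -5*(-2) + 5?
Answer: -20881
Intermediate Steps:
g(X) = 15 (g(X) = 10 + 5 = 15)
157*(g(-3) - 148) = 157*(15 - 148) = 157*(-133) = -20881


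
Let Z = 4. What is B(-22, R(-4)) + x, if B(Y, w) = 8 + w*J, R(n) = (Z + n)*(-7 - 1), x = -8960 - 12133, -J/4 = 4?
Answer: -21085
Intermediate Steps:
J = -16 (J = -4*4 = -16)
x = -21093
R(n) = -32 - 8*n (R(n) = (4 + n)*(-7 - 1) = (4 + n)*(-8) = -32 - 8*n)
B(Y, w) = 8 - 16*w (B(Y, w) = 8 + w*(-16) = 8 - 16*w)
B(-22, R(-4)) + x = (8 - 16*(-32 - 8*(-4))) - 21093 = (8 - 16*(-32 + 32)) - 21093 = (8 - 16*0) - 21093 = (8 + 0) - 21093 = 8 - 21093 = -21085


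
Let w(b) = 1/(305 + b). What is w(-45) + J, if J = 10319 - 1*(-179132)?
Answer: 49257261/260 ≈ 1.8945e+5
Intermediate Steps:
J = 189451 (J = 10319 + 179132 = 189451)
w(-45) + J = 1/(305 - 45) + 189451 = 1/260 + 189451 = 49257261/260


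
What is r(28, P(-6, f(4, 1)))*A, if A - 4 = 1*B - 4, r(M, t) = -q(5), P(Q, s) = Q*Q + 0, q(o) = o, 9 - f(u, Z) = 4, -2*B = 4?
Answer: 10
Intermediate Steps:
B = -2 (B = -½*4 = -2)
f(u, Z) = 5 (f(u, Z) = 9 - 1*4 = 9 - 4 = 5)
P(Q, s) = Q² (P(Q, s) = Q² + 0 = Q²)
r(M, t) = -5 (r(M, t) = -1*5 = -5)
A = -2 (A = 4 + (1*(-2) - 4) = 4 + (-2 - 4) = 4 - 6 = -2)
r(28, P(-6, f(4, 1)))*A = -5*(-2) = 10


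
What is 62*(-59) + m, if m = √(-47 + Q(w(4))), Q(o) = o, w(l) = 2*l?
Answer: -3658 + I*√39 ≈ -3658.0 + 6.245*I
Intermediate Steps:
m = I*√39 (m = √(-47 + 2*4) = √(-47 + 8) = √(-39) = I*√39 ≈ 6.245*I)
62*(-59) + m = 62*(-59) + I*√39 = -3658 + I*√39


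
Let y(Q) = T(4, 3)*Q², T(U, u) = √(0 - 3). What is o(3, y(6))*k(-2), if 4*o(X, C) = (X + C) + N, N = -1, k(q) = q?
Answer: -1 - 18*I*√3 ≈ -1.0 - 31.177*I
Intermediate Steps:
T(U, u) = I*√3 (T(U, u) = √(-3) = I*√3)
y(Q) = I*√3*Q² (y(Q) = (I*√3)*Q² = I*√3*Q²)
o(X, C) = -¼ + C/4 + X/4 (o(X, C) = ((X + C) - 1)/4 = ((C + X) - 1)/4 = (-1 + C + X)/4 = -¼ + C/4 + X/4)
o(3, y(6))*k(-2) = (-¼ + (I*√3*6²)/4 + (¼)*3)*(-2) = (-¼ + (I*√3*36)/4 + ¾)*(-2) = (-¼ + (36*I*√3)/4 + ¾)*(-2) = (-¼ + 9*I*√3 + ¾)*(-2) = (½ + 9*I*√3)*(-2) = -1 - 18*I*√3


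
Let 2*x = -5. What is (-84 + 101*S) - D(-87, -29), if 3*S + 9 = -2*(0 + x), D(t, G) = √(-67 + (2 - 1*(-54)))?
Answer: -656/3 - I*√11 ≈ -218.67 - 3.3166*I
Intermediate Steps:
x = -5/2 (x = (½)*(-5) = -5/2 ≈ -2.5000)
D(t, G) = I*√11 (D(t, G) = √(-67 + (2 + 54)) = √(-67 + 56) = √(-11) = I*√11)
S = -4/3 (S = -3 + (-2*(0 - 5/2))/3 = -3 + (-2*(-5/2))/3 = -3 + (⅓)*5 = -3 + 5/3 = -4/3 ≈ -1.3333)
(-84 + 101*S) - D(-87, -29) = (-84 + 101*(-4/3)) - I*√11 = (-84 - 404/3) - I*√11 = -656/3 - I*√11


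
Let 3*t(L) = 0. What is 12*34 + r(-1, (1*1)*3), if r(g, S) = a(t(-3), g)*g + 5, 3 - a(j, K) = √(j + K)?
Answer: 410 + I ≈ 410.0 + 1.0*I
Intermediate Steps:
t(L) = 0 (t(L) = (⅓)*0 = 0)
a(j, K) = 3 - √(K + j) (a(j, K) = 3 - √(j + K) = 3 - √(K + j))
r(g, S) = 5 + g*(3 - √g) (r(g, S) = (3 - √(g + 0))*g + 5 = (3 - √g)*g + 5 = g*(3 - √g) + 5 = 5 + g*(3 - √g))
12*34 + r(-1, (1*1)*3) = 12*34 + (5 - 1*(-1)*(-3 + √(-1))) = 408 + (5 - 1*(-1)*(-3 + I)) = 408 + (5 + (-3 + I)) = 408 + (2 + I) = 410 + I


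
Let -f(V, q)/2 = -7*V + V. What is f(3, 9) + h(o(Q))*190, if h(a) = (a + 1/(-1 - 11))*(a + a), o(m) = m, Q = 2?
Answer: 4478/3 ≈ 1492.7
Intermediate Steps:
f(V, q) = 12*V (f(V, q) = -2*(-7*V + V) = -(-12)*V = 12*V)
h(a) = 2*a*(-1/12 + a) (h(a) = (a + 1/(-12))*(2*a) = (a - 1/12)*(2*a) = (-1/12 + a)*(2*a) = 2*a*(-1/12 + a))
f(3, 9) + h(o(Q))*190 = 12*3 + ((1/6)*2*(-1 + 12*2))*190 = 36 + ((1/6)*2*(-1 + 24))*190 = 36 + ((1/6)*2*23)*190 = 36 + (23/3)*190 = 36 + 4370/3 = 4478/3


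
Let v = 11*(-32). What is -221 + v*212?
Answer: -74845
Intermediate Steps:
v = -352
-221 + v*212 = -221 - 352*212 = -221 - 74624 = -74845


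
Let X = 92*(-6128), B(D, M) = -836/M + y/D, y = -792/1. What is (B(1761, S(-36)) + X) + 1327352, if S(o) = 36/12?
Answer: 1344165812/1761 ≈ 7.6330e+5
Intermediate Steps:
S(o) = 3 (S(o) = 36*(1/12) = 3)
y = -792 (y = -792*1 = -792)
B(D, M) = -836/M - 792/D
X = -563776
(B(1761, S(-36)) + X) + 1327352 = ((-836/3 - 792/1761) - 563776) + 1327352 = ((-836*1/3 - 792*1/1761) - 563776) + 1327352 = ((-836/3 - 264/587) - 563776) + 1327352 = (-491524/1761 - 563776) + 1327352 = -993301060/1761 + 1327352 = 1344165812/1761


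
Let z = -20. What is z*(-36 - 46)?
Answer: 1640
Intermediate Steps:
z*(-36 - 46) = -20*(-36 - 46) = -20*(-82) = 1640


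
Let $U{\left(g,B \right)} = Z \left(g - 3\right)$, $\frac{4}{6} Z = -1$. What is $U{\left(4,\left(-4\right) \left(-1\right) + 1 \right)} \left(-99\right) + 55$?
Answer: $\frac{407}{2} \approx 203.5$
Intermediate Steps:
$Z = - \frac{3}{2}$ ($Z = \frac{3}{2} \left(-1\right) = - \frac{3}{2} \approx -1.5$)
$U{\left(g,B \right)} = \frac{9}{2} - \frac{3 g}{2}$ ($U{\left(g,B \right)} = - \frac{3 \left(g - 3\right)}{2} = - \frac{3 \left(-3 + g\right)}{2} = \frac{9}{2} - \frac{3 g}{2}$)
$U{\left(4,\left(-4\right) \left(-1\right) + 1 \right)} \left(-99\right) + 55 = \left(\frac{9}{2} - 6\right) \left(-99\right) + 55 = \left(- \frac{3}{2}\right) \left(-99\right) + 55 = \frac{297}{2} + 55 = \frac{407}{2}$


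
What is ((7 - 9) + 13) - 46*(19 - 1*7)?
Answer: -541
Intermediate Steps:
((7 - 9) + 13) - 46*(19 - 1*7) = (-2 + 13) - 46*(19 - 7) = 11 - 46*12 = 11 - 552 = -541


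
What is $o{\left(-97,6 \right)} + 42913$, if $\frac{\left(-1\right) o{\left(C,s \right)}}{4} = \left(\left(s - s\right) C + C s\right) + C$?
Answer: $45629$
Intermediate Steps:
$o{\left(C,s \right)} = - 4 C - 4 C s$ ($o{\left(C,s \right)} = - 4 \left(\left(\left(s - s\right) C + C s\right) + C\right) = - 4 \left(\left(0 C + C s\right) + C\right) = - 4 \left(\left(0 + C s\right) + C\right) = - 4 \left(C s + C\right) = - 4 \left(C + C s\right) = - 4 C - 4 C s$)
$o{\left(-97,6 \right)} + 42913 = \left(-4\right) \left(-97\right) \left(1 + 6\right) + 42913 = \left(-4\right) \left(-97\right) 7 + 42913 = 2716 + 42913 = 45629$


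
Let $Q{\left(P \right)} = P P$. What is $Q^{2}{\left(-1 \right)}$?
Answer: $1$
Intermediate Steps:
$Q{\left(P \right)} = P^{2}$
$Q^{2}{\left(-1 \right)} = \left(\left(-1\right)^{2}\right)^{2} = 1^{2} = 1$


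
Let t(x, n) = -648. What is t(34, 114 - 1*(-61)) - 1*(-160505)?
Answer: 159857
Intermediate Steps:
t(34, 114 - 1*(-61)) - 1*(-160505) = -648 - 1*(-160505) = -648 + 160505 = 159857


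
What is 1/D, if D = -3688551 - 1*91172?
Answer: -1/3779723 ≈ -2.6457e-7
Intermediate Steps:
D = -3779723 (D = -3688551 - 91172 = -3779723)
1/D = 1/(-3779723) = -1/3779723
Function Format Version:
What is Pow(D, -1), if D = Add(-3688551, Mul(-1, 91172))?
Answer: Rational(-1, 3779723) ≈ -2.6457e-7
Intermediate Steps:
D = -3779723 (D = Add(-3688551, -91172) = -3779723)
Pow(D, -1) = Pow(-3779723, -1) = Rational(-1, 3779723)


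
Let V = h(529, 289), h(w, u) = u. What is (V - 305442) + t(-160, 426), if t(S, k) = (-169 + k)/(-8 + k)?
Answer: -127553697/418 ≈ -3.0515e+5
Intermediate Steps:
t(S, k) = (-169 + k)/(-8 + k)
V = 289
(V - 305442) + t(-160, 426) = (289 - 305442) + (-169 + 426)/(-8 + 426) = -305153 + 257/418 = -127553697/418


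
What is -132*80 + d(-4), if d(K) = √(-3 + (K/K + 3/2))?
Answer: -10560 + I*√2/2 ≈ -10560.0 + 0.70711*I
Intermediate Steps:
d(K) = I*√2/2 (d(K) = √(-3 + (1 + 3*(½))) = √(-3 + (1 + 3/2)) = √(-3 + 5/2) = √(-½) = I*√2/2)
-132*80 + d(-4) = -132*80 + I*√2/2 = -10560 + I*√2/2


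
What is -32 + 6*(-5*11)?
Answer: -362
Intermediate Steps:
-32 + 6*(-5*11) = -32 + 6*(-55) = -32 - 330 = -362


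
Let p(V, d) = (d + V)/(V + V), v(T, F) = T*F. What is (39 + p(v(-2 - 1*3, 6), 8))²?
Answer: 1394761/900 ≈ 1549.7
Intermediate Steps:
v(T, F) = F*T
p(V, d) = (V + d)/(2*V) (p(V, d) = (V + d)/((2*V)) = (V + d)*(1/(2*V)) = (V + d)/(2*V))
(39 + p(v(-2 - 1*3, 6), 8))² = (39 + (6*(-2 - 1*3) + 8)/(2*((6*(-2 - 1*3)))))² = (39 + (6*(-2 - 3) + 8)/(2*((6*(-2 - 3)))))² = (39 + (6*(-5) + 8)/(2*((6*(-5)))))² = (39 + (½)*(-30 + 8)/(-30))² = (39 + (½)*(-1/30)*(-22))² = (39 + 11/30)² = (1181/30)² = 1394761/900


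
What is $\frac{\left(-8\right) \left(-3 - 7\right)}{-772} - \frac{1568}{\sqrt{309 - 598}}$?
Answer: $- \frac{20}{193} + \frac{1568 i}{17} \approx -0.10363 + 92.235 i$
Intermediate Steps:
$\frac{\left(-8\right) \left(-3 - 7\right)}{-772} - \frac{1568}{\sqrt{309 - 598}} = \left(-8\right) \left(-10\right) \left(- \frac{1}{772}\right) - \frac{1568}{\sqrt{-289}} = 80 \left(- \frac{1}{772}\right) - \frac{1568}{17 i} = - \frac{20}{193} - 1568 \left(- \frac{i}{17}\right) = - \frac{20}{193} + \frac{1568 i}{17}$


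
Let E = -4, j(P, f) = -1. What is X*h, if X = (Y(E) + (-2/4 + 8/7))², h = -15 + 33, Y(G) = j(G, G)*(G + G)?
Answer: 131769/98 ≈ 1344.6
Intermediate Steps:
Y(G) = -2*G (Y(G) = -(G + G) = -2*G)
h = 18
X = 14641/196 (X = (-2*(-4) + (-2/4 + 8/7))² = (8 + (-2*¼ + 8*(⅐)))² = (8 + (-½ + 8/7))² = (8 + 9/14)² = (121/14)² = 14641/196 ≈ 74.699)
X*h = (14641/196)*18 = 131769/98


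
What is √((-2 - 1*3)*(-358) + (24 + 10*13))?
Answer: 18*√6 ≈ 44.091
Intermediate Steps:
√((-2 - 1*3)*(-358) + (24 + 10*13)) = √((-2 - 3)*(-358) + (24 + 130)) = √(-5*(-358) + 154) = √(1790 + 154) = √1944 = 18*√6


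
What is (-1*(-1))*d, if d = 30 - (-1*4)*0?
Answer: 30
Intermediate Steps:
d = 30 (d = 30 - (-4)*0 = 30 - 1*0 = 30 + 0 = 30)
(-1*(-1))*d = -1*(-1)*30 = 1*30 = 30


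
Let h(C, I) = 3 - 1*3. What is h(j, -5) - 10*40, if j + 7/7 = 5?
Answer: -400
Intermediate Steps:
j = 4 (j = -1 + 5 = 4)
h(C, I) = 0 (h(C, I) = 3 - 3 = 0)
h(j, -5) - 10*40 = 0 - 10*40 = 0 - 400 = -400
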